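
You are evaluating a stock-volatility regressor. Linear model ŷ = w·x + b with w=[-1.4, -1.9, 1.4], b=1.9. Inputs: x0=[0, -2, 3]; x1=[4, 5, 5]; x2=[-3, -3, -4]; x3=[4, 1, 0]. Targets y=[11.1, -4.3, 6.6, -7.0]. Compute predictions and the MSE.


ŷ0 = (-1.4)·(0) + (-1.9)·(-2) + (1.4)·(3) + 1.9 = 9.9
ŷ1 = (-1.4)·(4) + (-1.9)·(5) + (1.4)·(5) + 1.9 = -6.2
ŷ2 = (-1.4)·(-3) + (-1.9)·(-3) + (1.4)·(-4) + 1.9 = 6.2
ŷ3 = (-1.4)·(4) + (-1.9)·(1) + (1.4)·(0) + 1.9 = -5.6
errors² = [1.44, 3.61, 0.16, 1.96]
MSE = 7.1700/4 = 1.7925

1.7925


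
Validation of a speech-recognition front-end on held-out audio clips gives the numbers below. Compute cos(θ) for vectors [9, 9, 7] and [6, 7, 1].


A·B = 9·6 + 9·7 + 7·1 = 124
‖A‖ = √211 = 14.5258, ‖B‖ = √86 = 9.2736
cos = 124/(√211·√86) = 124/√18146 = 0.9205

0.9205


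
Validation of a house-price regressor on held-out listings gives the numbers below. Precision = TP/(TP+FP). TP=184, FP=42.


Precision = TP/(TP+FP)
= 184/(184+42)
= 184/226 = 81.42%

81.42%


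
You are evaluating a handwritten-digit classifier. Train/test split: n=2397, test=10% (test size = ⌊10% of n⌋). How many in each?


Test = ⌊2397·10/100⌋ = 239
Train = 2397 - 239 = 2158

Train: 2158, Test: 239


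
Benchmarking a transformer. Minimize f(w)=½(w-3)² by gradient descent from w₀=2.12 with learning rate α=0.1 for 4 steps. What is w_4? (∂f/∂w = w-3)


step 1: grad = 2.12-3 = -0.88; w = 2.12 - 0.1·(-0.88) = 2.208
step 2: grad = 2.208-3 = -0.792; w = 2.208 - 0.1·(-0.792) = 2.2872
step 3: grad = 2.2872-3 = -0.7128; w = 2.2872 - 0.1·(-0.7128) = 2.35848
step 4: grad = 2.35848-3 = -0.64152; w = 2.35848 - 0.1·(-0.64152) = 2.422632

2.422632


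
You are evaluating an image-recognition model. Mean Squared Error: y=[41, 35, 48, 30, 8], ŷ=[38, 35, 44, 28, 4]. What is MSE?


Squared errors: (41-38)²=9, (35-35)²=0, (48-44)²=16, (30-28)²=4, (8-4)²=16
Sum = 45
MSE = 45/5 = 9

9


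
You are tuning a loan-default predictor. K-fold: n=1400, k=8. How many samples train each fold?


Fold size = 1400/8 = 175
Training per fold = 1400 - 175 = 1225

1225


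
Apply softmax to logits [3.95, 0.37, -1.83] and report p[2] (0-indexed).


Exponentials: e^3.95=51.9354, e^0.37=1.4477, e^-1.83=0.1604
Sum = 53.5435
Softmax = [0.97, 0.027, 0.003]
p[2] = 0.1604/53.5435 = 0.003

0.003


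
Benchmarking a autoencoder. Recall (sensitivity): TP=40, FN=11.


Recall = TP/(TP+FN)
= 40/(40+11)
= 40/51 = 78.43%

78.43%


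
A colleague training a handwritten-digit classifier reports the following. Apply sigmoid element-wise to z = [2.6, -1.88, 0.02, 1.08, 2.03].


σ(2.6) = 1/(1+e^-2.6) = 0.9309
σ(-1.88) = 1/(1+e^1.88) = 0.1324
σ(0.02) = 1/(1+e^-0.02) = 0.505
σ(1.08) = 1/(1+e^-1.08) = 0.7465
σ(2.03) = 1/(1+e^-2.03) = 0.8839
result = [0.9309, 0.1324, 0.505, 0.7465, 0.8839]

[0.9309, 0.1324, 0.505, 0.7465, 0.8839]


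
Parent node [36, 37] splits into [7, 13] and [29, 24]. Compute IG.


Parent = [36, 37], H_parent = 0.9999
H_left = 0.9341 (n=20), H_right = 0.9936 (n=53)
H_children = (20/73)·0.9341 + (53/73)·0.9936 = 0.9773
IG = 0.9999 - 0.9773 = 0.0226

0.0226


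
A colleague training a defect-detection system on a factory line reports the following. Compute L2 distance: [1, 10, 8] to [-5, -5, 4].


d = √((1+ 5)² + (10+ 5)² + (8-4)²)
  = √(36 + 225 + 16)
  = √277 = 16.6433

16.6433


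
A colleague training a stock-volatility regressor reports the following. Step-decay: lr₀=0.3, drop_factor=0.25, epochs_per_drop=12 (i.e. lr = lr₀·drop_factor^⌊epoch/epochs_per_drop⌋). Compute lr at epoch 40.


n_drops = ⌊40/12⌋ = 3
lr = 0.3·0.25^3 = 0.3·0.015625 = 0.0046875

0.0046875


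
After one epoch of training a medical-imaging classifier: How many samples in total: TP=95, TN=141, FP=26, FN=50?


Total = TP + TN + FP + FN
= 95 + 141 + 26 + 50
= 312
(Predicted positive: 121, predicted negative: 191)

312


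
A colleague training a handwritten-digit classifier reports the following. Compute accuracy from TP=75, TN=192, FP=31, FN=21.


Accuracy = (TP+TN)/(TP+TN+FP+FN)
= (75+192)/(319)
= 267/319 = 83.7%

83.7%


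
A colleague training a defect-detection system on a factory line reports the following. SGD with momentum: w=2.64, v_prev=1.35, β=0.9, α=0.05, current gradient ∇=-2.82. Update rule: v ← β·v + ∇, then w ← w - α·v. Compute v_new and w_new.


v_new = 0.9·1.35 - 2.82 = 1.215 - 2.82 = -1.605
w_new = 2.64 - 0.05·-1.605 = 2.64 + 0.08025 = 2.72025

v_new=-1.605, w_new=2.72025


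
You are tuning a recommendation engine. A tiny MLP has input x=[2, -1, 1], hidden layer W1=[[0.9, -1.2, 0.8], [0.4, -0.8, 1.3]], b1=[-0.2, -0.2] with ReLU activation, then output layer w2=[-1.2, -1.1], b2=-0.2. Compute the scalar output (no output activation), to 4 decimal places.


z1[0] = (0.9)·(2) + (-1.2)·(-1) + (0.8)·(1) - 0.2 = 3.6
z1[1] = (0.4)·(2) + (-0.8)·(-1) + (1.3)·(1) - 0.2 = 2.7
h = ReLU(z1) = [3.6, 2.7]
output = (-1.2)·(3.6) + (-1.1)·(2.7) - 0.2 = -7.49

-7.49


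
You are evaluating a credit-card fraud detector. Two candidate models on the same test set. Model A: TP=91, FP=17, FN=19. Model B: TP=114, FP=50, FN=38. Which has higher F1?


Model A: P=91/108=0.8426, R=91/110=0.8273, F1=2PR/(P+R)=2TP/(2TP+FP+FN)=182/218=0.8349
Model B: P=114/164=0.6951, R=114/152=0.75, F1=2PR/(P+R)=2TP/(2TP+FP+FN)=228/316=0.7215
0.8349 > 0.7215 → Model A

Model A


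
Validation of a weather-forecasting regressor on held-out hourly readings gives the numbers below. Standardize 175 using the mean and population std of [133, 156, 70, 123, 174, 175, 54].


μ = 126.4286, σ = 44.6921
z = (175 - 126.4286)/44.6921 = 1.0868

1.0868


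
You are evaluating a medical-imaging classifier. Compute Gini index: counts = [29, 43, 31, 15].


Probabilities: [29/118, 43/118, 31/118, 15/118] ≈ [0.2458, 0.3644, 0.2627, 0.1271]
Σpᵢ² = (841 + 1849 + 961 + 225)/118² = 3876/13924
Gini = 1 - Σpᵢ² = 1 - 3876/13924 = 0.7216

0.7216


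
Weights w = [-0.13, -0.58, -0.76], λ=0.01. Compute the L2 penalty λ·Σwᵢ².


‖w‖₂² = (-0.13)² + (-0.58)² + (-0.76)²
     = 0.0169 + 0.3364 + 0.5776
     = 0.9309
λ·‖w‖₂² = 0.01·0.9309 = 0.009309

0.009309


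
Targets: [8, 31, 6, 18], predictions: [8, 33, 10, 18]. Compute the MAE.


Absolute errors: |8-8|=0, |31-33|=2, |6-10|=4, |18-18|=0
Sum = 6
MAE = 6/4 = 3/2

3/2


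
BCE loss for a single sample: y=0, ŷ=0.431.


BCE = -[y·ln(p) + (1-y)·ln(1-p)]
= -0 - 1·ln(1-0.431)
= -ln(0.569) = 0.5639

0.5639


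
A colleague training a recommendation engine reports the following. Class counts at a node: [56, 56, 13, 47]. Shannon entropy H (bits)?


Probabilities: [56/172, 56/172, 13/172, 47/172] ≈ [0.3256, 0.3256, 0.0756, 0.2733]
H = -((56/172)·log₂(56/172) + (56/172)·log₂(56/172) + (13/172)·log₂(13/172) + (47/172)·log₂(47/172))
  = 1.8472 bits

1.8472 bits


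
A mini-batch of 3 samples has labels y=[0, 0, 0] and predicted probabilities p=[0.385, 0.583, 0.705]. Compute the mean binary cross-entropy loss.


L[0] = -ln(1-0.385) = -ln(0.615) = 0.4861
L[1] = -ln(1-0.583) = -ln(0.417) = 0.8747
L[2] = -ln(1-0.705) = -ln(0.295) = 1.2208
mean = (0.4861 + 0.8747 + 1.2208)/3 = 0.8605

0.8605


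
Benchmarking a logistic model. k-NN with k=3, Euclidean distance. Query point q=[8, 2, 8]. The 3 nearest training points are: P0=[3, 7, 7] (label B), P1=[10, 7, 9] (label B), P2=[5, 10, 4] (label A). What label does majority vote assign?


d(q,P0) = 7.1414  (label B)
d(q,P1) = 5.4772  (label B)
d(q,P2) = 9.434  (label A)
Votes: A=1, B=2
Majority → B

B


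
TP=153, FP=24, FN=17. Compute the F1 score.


Precision = 153/177 = 0.8644
Recall = 153/170 = 0.9
F1 = 2·P·R/(P+R) = 2·TP/(2·TP+FP+FN) = 306/(306+24+17) = 306/347 = 0.8818

0.8818


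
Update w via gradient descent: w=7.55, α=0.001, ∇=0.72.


w_new = w - α·∇
= 7.55 - 0.001·0.72
= 7.55 - 0.00072
= 7.54928

7.54928


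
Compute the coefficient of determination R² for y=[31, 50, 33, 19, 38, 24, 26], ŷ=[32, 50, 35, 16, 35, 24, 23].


ȳ = 31.5714
SS_res = Σ(y-ŷ)² = 32
SS_tot = Σ(y-ȳ)² = 629.71
R² = 1 - SS_res/SS_tot = 1 - 0.0508 = 0.9492

0.9492


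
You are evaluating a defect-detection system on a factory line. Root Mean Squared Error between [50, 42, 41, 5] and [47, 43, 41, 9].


MSE = 26/4 = 6.5
RMSE = √(26/4) = 2.5495

2.5495


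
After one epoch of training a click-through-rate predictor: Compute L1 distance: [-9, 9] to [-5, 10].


d = |-9+ 5| + |9-10|
  = 4 + 1
  = 5

5


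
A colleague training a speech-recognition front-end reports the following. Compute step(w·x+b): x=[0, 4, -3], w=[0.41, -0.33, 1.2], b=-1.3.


z = (0)·(0.41) + (4)·(-0.33) + (-3)·(1.2) - 1.3
  = -6.22
step(z) = 0 (z<0)

0


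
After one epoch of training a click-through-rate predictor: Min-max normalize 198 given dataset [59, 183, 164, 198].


min=59, max=198
(198-59)/(198-59) = 139/139 = 1.0

1.0


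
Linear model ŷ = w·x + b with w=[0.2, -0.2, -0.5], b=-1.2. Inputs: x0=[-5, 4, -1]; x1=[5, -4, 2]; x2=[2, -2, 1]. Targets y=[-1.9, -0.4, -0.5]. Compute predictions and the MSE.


ŷ0 = (0.2)·(-5) + (-0.2)·(4) + (-0.5)·(-1) - 1.2 = -2.5
ŷ1 = (0.2)·(5) + (-0.2)·(-4) + (-0.5)·(2) - 1.2 = -0.4
ŷ2 = (0.2)·(2) + (-0.2)·(-2) + (-0.5)·(1) - 1.2 = -0.9
errors² = [0.36, 0.0, 0.16]
MSE = 0.5200/3 = 0.1733

0.1733


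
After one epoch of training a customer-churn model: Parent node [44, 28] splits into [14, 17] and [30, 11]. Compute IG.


Parent = [44, 28], H_parent = 0.9641
H_left = 0.9932 (n=31), H_right = 0.839 (n=41)
H_children = (31/72)·0.9932 + (41/72)·0.839 = 0.9054
IG = 0.9641 - 0.9054 = 0.0587

0.0587


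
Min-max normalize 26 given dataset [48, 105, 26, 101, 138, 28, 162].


min=26, max=162
(26-26)/(162-26) = 0/136 = 0.0

0.0


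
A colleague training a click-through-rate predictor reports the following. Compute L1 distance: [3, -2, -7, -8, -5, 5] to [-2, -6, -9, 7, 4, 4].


d = |3+ 2| + |-2+ 6| + |-7+ 9| + |-8-7| + |-5-4| + |5-4|
  = 5 + 4 + 2 + 15 + 9 + 1
  = 36

36


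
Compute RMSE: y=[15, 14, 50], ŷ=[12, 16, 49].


MSE = 14/3 = 4.6667
RMSE = √(14/3) = 2.1602

2.1602


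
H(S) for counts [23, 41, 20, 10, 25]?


Probabilities: [23/119, 41/119, 20/119, 10/119, 25/119] ≈ [0.1933, 0.3445, 0.1681, 0.084, 0.2101]
H = -((23/119)·log₂(23/119) + (41/119)·log₂(41/119) + (20/119)·log₂(20/119) + (10/119)·log₂(10/119) + (25/119)·log₂(25/119))
  = 2.1935 bits

2.1935 bits


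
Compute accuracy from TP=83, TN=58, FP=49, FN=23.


Accuracy = (TP+TN)/(TP+TN+FP+FN)
= (83+58)/(213)
= 141/213 = 66.2%

66.2%


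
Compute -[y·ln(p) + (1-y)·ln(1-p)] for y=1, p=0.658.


BCE = -[y·ln(p) + (1-y)·ln(1-p)]
= -1·ln(0.658) - 0
= -ln(0.658) = 0.4186

0.4186


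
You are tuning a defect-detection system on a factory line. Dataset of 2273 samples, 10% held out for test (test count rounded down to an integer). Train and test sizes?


Test = ⌊2273·10/100⌋ = 227
Train = 2273 - 227 = 2046

Train: 2046, Test: 227


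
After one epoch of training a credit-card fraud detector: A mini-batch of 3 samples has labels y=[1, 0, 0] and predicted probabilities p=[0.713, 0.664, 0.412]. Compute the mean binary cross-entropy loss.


L[0] = -ln(0.713) = 0.3383
L[1] = -ln(1-0.664) = -ln(0.336) = 1.0906
L[2] = -ln(1-0.412) = -ln(0.588) = 0.531
mean = (0.3383 + 1.0906 + 0.531)/3 = 0.6533

0.6533


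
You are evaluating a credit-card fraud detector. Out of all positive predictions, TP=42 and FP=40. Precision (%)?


Precision = TP/(TP+FP)
= 42/(42+40)
= 42/82 = 51.22%

51.22%


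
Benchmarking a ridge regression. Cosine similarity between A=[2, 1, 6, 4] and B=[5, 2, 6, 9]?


A·B = 2·5 + 1·2 + 6·6 + 4·9 = 84
‖A‖ = √57 = 7.5498, ‖B‖ = √146 = 12.083
cos = 84/(√57·√146) = 84/√8322 = 0.9208

0.9208


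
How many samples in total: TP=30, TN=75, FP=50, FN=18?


Total = TP + TN + FP + FN
= 30 + 75 + 50 + 18
= 173
(Predicted positive: 80, predicted negative: 93)

173


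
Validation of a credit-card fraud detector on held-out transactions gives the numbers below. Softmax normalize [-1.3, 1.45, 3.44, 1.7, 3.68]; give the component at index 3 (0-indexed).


Exponentials: e^-1.3=0.2725, e^1.45=4.2631, e^3.44=31.187, e^1.7=5.4739, e^3.68=39.6464
Sum = 80.8429
Softmax = [0.0034, 0.0527, 0.3858, 0.0677, 0.4904]
p[3] = 5.4739/80.8429 = 0.0677

0.0677


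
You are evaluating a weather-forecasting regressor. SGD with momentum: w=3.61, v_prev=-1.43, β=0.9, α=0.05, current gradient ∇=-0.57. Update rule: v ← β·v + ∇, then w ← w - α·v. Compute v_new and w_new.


v_new = 0.9·-1.43 - 0.57 = -1.287 - 0.57 = -1.857
w_new = 3.61 - 0.05·-1.857 = 3.61 + 0.09285 = 3.70285

v_new=-1.857, w_new=3.70285


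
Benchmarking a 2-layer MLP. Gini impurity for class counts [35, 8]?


Probabilities: [35/43, 8/43] ≈ [0.814, 0.186]
Σpᵢ² = (1225 + 64)/43² = 1289/1849
Gini = 1 - Σpᵢ² = 1 - 1289/1849 = 0.3029

0.3029


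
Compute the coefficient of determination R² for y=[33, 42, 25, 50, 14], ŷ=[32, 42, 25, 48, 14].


ȳ = 32.8
SS_res = Σ(y-ŷ)² = 5
SS_tot = Σ(y-ȳ)² = 794.8
R² = 1 - SS_res/SS_tot = 1 - 0.0063 = 0.9937

0.9937


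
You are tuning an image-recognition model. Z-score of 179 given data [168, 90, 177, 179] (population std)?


μ = 153.5, σ = 36.8951
z = (179 - 153.5)/36.8951 = 0.6911

0.6911


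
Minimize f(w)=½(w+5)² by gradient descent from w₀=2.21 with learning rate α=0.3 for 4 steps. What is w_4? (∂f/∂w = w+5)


step 1: grad = 2.21+5 = 7.21; w = 2.21 - 0.3·(7.21) = 0.047
step 2: grad = 0.047+5 = 5.047; w = 0.047 - 0.3·(5.047) = -1.4671
step 3: grad = -1.4671+5 = 3.5329; w = -1.4671 - 0.3·(3.5329) = -2.52697
step 4: grad = -2.52697+5 = 2.47303; w = -2.52697 - 0.3·(2.47303) = -3.268879

-3.268879


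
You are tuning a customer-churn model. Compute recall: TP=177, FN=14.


Recall = TP/(TP+FN)
= 177/(177+14)
= 177/191 = 92.67%

92.67%


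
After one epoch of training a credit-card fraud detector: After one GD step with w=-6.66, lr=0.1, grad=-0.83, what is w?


w_new = w - α·∇
= -6.66 - 0.1·-0.83
= -6.66 + 0.083
= -6.577

-6.577


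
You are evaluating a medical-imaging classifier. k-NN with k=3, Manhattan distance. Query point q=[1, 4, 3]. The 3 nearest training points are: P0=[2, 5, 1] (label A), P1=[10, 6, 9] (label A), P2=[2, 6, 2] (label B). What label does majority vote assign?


d(q,P0) = 4  (label A)
d(q,P1) = 17  (label A)
d(q,P2) = 4  (label B)
Votes: A=2, B=1
Majority → A

A


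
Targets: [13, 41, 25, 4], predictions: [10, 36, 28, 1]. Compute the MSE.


Squared errors: (13-10)²=9, (41-36)²=25, (25-28)²=9, (4-1)²=9
Sum = 52
MSE = 52/4 = 13

13


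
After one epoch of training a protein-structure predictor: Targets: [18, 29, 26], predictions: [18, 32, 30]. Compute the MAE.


Absolute errors: |18-18|=0, |29-32|=3, |26-30|=4
Sum = 7
MAE = 7/3 = 7/3

7/3


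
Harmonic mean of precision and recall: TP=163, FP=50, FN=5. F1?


Precision = 163/213 = 0.7653
Recall = 163/168 = 0.9702
F1 = 2·P·R/(P+R) = 2·TP/(2·TP+FP+FN) = 326/(326+50+5) = 326/381 = 0.8556

0.8556


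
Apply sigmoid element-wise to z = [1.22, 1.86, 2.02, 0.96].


σ(1.22) = 1/(1+e^-1.22) = 0.7721
σ(1.86) = 1/(1+e^-1.86) = 0.8653
σ(2.02) = 1/(1+e^-2.02) = 0.8829
σ(0.96) = 1/(1+e^-0.96) = 0.7231
result = [0.7721, 0.8653, 0.8829, 0.7231]

[0.7721, 0.8653, 0.8829, 0.7231]


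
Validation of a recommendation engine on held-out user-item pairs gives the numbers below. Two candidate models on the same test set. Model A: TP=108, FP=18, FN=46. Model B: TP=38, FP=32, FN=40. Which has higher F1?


Model A: P=108/126=0.8571, R=108/154=0.7013, F1=2PR/(P+R)=2TP/(2TP+FP+FN)=216/280=0.7714
Model B: P=38/70=0.5429, R=38/78=0.4872, F1=2PR/(P+R)=2TP/(2TP+FP+FN)=76/148=0.5135
0.7714 > 0.5135 → Model A

Model A


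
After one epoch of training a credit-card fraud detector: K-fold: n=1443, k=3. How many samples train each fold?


Fold size = 1443/3 = 481
Training per fold = 1443 - 481 = 962

962


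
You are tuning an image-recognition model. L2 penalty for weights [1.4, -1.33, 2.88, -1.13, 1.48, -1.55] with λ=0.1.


‖w‖₂² = (1.4)² + (-1.33)² + (2.88)² + (-1.13)² + (1.48)² + (-1.55)²
     = 1.96 + 1.7689 + 8.2944 + 1.2769 + 2.1904 + 2.4025
     = 17.8931
λ·‖w‖₂² = 0.1·17.8931 = 1.78931

1.78931


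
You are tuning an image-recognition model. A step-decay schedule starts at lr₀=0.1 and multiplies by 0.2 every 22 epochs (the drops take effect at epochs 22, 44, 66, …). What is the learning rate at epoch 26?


n_drops = ⌊26/22⌋ = 1
lr = 0.1·0.2^1 = 0.1·0.2 = 0.02

0.02


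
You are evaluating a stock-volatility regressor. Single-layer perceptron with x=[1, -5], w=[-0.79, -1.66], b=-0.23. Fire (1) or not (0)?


z = (1)·(-0.79) + (-5)·(-1.66) - 0.23
  = 7.28
step(z) = 1 (z≥0)

1


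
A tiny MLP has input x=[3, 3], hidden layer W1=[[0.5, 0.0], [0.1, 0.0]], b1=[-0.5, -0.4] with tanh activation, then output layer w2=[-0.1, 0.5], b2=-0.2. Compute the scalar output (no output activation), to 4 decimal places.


z1[0] = (0.5)·(3) + (0.0)·(3) - 0.5 = 1.0
z1[1] = (0.1)·(3) + (0.0)·(3) - 0.4 = -0.1
h = tanh(z1) = [0.7616, -0.0997]
output = (-0.1)·(0.7616) + (0.5)·(-0.0997) - 0.2 = -0.326

-0.326


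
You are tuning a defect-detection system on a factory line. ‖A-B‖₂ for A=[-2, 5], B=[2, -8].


d = √((-2-2)² + (5+ 8)²)
  = √(16 + 169)
  = √185 = 13.6015

13.6015


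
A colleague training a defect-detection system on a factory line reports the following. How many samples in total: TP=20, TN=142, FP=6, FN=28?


Total = TP + TN + FP + FN
= 20 + 142 + 6 + 28
= 196
(Predicted positive: 26, predicted negative: 170)

196


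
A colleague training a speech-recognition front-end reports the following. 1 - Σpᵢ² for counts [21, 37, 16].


Probabilities: [21/74, 37/74, 16/74] ≈ [0.2838, 0.5, 0.2162]
Σpᵢ² = (441 + 1369 + 256)/74² = 2066/5476
Gini = 1 - Σpᵢ² = 1 - 2066/5476 = 0.6227

0.6227


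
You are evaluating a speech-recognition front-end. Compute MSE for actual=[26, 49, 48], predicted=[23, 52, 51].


Squared errors: (26-23)²=9, (49-52)²=9, (48-51)²=9
Sum = 27
MSE = 27/3 = 9

9


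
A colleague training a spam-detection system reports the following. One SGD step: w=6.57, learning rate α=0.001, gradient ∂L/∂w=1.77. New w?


w_new = w - α·∇
= 6.57 - 0.001·1.77
= 6.57 - 0.00177
= 6.56823

6.56823


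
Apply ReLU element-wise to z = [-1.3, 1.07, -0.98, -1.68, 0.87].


ReLU(-1.3) = max(0, -1.3) = 0.0
ReLU(1.07) = max(0, 1.07) = 1.07
ReLU(-0.98) = max(0, -0.98) = 0.0
ReLU(-1.68) = max(0, -1.68) = 0.0
ReLU(0.87) = max(0, 0.87) = 0.87
result = [0.0, 1.07, 0.0, 0.0, 0.87]

[0.0, 1.07, 0.0, 0.0, 0.87]


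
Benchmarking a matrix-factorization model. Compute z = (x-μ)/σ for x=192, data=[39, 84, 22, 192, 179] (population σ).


μ = 103.2, σ = 70.3062
z = (192 - 103.2)/70.3062 = 1.263

1.263


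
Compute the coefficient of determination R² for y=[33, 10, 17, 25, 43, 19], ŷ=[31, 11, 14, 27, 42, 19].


ȳ = 24.5
SS_res = Σ(y-ŷ)² = 19
SS_tot = Σ(y-ȳ)² = 711.5
R² = 1 - SS_res/SS_tot = 1 - 0.0267 = 0.9733

0.9733


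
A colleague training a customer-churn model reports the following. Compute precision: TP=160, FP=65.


Precision = TP/(TP+FP)
= 160/(160+65)
= 160/225 = 71.11%

71.11%


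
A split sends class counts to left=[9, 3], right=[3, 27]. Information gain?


Parent = [12, 30], H_parent = 0.8631
H_left = 0.8113 (n=12), H_right = 0.469 (n=30)
H_children = (12/42)·0.8113 + (30/42)·0.469 = 0.5668
IG = 0.8631 - 0.5668 = 0.2963

0.2963


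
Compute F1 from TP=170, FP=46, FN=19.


Precision = 170/216 = 0.787
Recall = 170/189 = 0.8995
F1 = 2·P·R/(P+R) = 2·TP/(2·TP+FP+FN) = 340/(340+46+19) = 340/405 = 0.8395

0.8395


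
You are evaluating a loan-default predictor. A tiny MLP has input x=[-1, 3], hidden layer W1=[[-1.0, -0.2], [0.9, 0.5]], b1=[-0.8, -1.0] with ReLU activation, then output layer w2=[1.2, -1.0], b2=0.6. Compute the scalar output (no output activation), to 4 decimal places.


z1[0] = (-1.0)·(-1) + (-0.2)·(3) - 0.8 = -0.4
z1[1] = (0.9)·(-1) + (0.5)·(3) - 1.0 = -0.4
h = ReLU(z1) = [0.0, 0.0]
output = (1.2)·(0.0) + (-1.0)·(0.0) + 0.6 = 0.6

0.6


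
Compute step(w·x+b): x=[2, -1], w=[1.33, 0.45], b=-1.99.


z = (2)·(1.33) + (-1)·(0.45) - 1.99
  = 0.22
step(z) = 1 (z≥0)

1


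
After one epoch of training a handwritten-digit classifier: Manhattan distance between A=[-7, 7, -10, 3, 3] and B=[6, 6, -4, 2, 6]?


d = |-7-6| + |7-6| + |-10+ 4| + |3-2| + |3-6|
  = 13 + 1 + 6 + 1 + 3
  = 24

24


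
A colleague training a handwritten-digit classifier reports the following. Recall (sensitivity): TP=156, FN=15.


Recall = TP/(TP+FN)
= 156/(156+15)
= 156/171 = 91.23%

91.23%


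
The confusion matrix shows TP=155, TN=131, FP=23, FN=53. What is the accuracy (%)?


Accuracy = (TP+TN)/(TP+TN+FP+FN)
= (155+131)/(362)
= 286/362 = 79.01%

79.01%


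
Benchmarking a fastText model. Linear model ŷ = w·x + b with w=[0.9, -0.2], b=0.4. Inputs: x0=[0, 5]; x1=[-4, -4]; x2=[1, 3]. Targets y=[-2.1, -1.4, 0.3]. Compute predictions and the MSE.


ŷ0 = (0.9)·(0) + (-0.2)·(5) + 0.4 = -0.6
ŷ1 = (0.9)·(-4) + (-0.2)·(-4) + 0.4 = -2.4
ŷ2 = (0.9)·(1) + (-0.2)·(3) + 0.4 = 0.7
errors² = [2.25, 1.0, 0.16]
MSE = 3.4100/3 = 1.1367

1.1367


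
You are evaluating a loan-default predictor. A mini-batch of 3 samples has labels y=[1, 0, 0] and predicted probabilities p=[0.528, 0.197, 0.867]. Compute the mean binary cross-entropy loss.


L[0] = -ln(0.528) = 0.6387
L[1] = -ln(1-0.197) = -ln(0.803) = 0.2194
L[2] = -ln(1-0.867) = -ln(0.133) = 2.0174
mean = (0.6387 + 0.2194 + 2.0174)/3 = 0.9585

0.9585


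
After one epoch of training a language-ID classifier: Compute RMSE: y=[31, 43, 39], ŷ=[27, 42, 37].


MSE = 21/3 = 7
RMSE = √(21/3) = 2.6458

2.6458


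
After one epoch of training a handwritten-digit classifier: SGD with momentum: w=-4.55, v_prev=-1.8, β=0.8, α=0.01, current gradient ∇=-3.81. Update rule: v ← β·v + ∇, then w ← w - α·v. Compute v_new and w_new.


v_new = 0.8·-1.8 - 3.81 = -1.44 - 3.81 = -5.25
w_new = -4.55 - 0.01·-5.25 = -4.55 + 0.0525 = -4.4975

v_new=-5.25, w_new=-4.4975


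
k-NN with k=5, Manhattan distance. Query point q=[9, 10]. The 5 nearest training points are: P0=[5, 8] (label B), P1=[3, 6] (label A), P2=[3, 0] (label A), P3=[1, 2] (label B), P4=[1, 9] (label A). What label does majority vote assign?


d(q,P0) = 6  (label B)
d(q,P1) = 10  (label A)
d(q,P2) = 16  (label A)
d(q,P3) = 16  (label B)
d(q,P4) = 9  (label A)
Votes: A=3, B=2
Majority → A

A


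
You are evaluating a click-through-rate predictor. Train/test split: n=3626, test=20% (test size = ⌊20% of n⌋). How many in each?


Test = ⌊3626·20/100⌋ = 725
Train = 3626 - 725 = 2901

Train: 2901, Test: 725


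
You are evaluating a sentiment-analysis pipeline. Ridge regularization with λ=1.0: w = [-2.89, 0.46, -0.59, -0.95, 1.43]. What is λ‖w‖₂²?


‖w‖₂² = (-2.89)² + (0.46)² + (-0.59)² + (-0.95)² + (1.43)²
     = 8.3521 + 0.2116 + 0.3481 + 0.9025 + 2.0449
     = 11.8592
λ·‖w‖₂² = 1.0·11.8592 = 11.8592

11.8592


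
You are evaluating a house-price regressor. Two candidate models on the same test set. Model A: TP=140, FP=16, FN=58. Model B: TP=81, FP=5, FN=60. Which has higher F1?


Model A: P=140/156=0.8974, R=140/198=0.7071, F1=2PR/(P+R)=2TP/(2TP+FP+FN)=280/354=0.791
Model B: P=81/86=0.9419, R=81/141=0.5745, F1=2PR/(P+R)=2TP/(2TP+FP+FN)=162/227=0.7137
0.791 > 0.7137 → Model A

Model A


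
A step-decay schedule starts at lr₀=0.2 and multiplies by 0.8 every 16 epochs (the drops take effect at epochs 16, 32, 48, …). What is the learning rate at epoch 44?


n_drops = ⌊44/16⌋ = 2
lr = 0.2·0.8^2 = 0.2·0.64 = 0.128

0.128


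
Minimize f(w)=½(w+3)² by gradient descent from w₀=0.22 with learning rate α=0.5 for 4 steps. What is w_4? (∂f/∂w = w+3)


step 1: grad = 0.22+3 = 3.22; w = 0.22 - 0.5·(3.22) = -1.39
step 2: grad = -1.39+3 = 1.61; w = -1.39 - 0.5·(1.61) = -2.195
step 3: grad = -2.195+3 = 0.805; w = -2.195 - 0.5·(0.805) = -2.5975
step 4: grad = -2.5975+3 = 0.4025; w = -2.5975 - 0.5·(0.4025) = -2.79875

-2.79875


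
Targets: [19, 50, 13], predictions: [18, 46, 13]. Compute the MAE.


Absolute errors: |19-18|=1, |50-46|=4, |13-13|=0
Sum = 5
MAE = 5/3 = 5/3

5/3


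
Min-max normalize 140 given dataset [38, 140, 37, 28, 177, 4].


min=4, max=177
(140-4)/(177-4) = 136/173 = 0.7861

0.7861


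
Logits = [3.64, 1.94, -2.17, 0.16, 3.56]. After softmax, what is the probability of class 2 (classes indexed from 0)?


Exponentials: e^3.64=38.0918, e^1.94=6.9588, e^-2.17=0.1142, e^0.16=1.1735, e^3.56=35.1632
Sum = 81.5015
Softmax = [0.4674, 0.0854, 0.0014, 0.0144, 0.4314]
p[2] = 0.1142/81.5015 = 0.0014

0.0014


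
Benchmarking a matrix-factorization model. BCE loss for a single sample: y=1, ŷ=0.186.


BCE = -[y·ln(p) + (1-y)·ln(1-p)]
= -1·ln(0.186) - 0
= -ln(0.186) = 1.682

1.682


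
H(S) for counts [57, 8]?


Probabilities: [57/65, 8/65] ≈ [0.8769, 0.1231]
H = -((57/65)·log₂(57/65) + (8/65)·log₂(8/65))
  = 0.5381 bits

0.5381 bits


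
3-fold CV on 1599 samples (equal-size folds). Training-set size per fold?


Fold size = 1599/3 = 533
Training per fold = 1599 - 533 = 1066

1066


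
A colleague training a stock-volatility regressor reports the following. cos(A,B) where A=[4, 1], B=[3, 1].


A·B = 4·3 + 1·1 = 13
‖A‖ = √17 = 4.1231, ‖B‖ = √10 = 3.1623
cos = 13/(√17·√10) = 13/√170 = 0.9971

0.9971


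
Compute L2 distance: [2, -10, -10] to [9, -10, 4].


d = √((2-9)² + (-10+ 10)² + (-10-4)²)
  = √(49 + 0 + 196)
  = √245 = 15.6525

15.6525


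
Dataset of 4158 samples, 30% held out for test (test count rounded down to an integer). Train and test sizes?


Test = ⌊4158·30/100⌋ = 1247
Train = 4158 - 1247 = 2911

Train: 2911, Test: 1247


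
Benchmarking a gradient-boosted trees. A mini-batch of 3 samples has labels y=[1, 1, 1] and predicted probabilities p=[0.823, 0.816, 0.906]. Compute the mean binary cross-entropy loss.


L[0] = -ln(0.823) = 0.1948
L[1] = -ln(0.816) = 0.2033
L[2] = -ln(0.906) = 0.0987
mean = (0.1948 + 0.2033 + 0.0987)/3 = 0.1656

0.1656


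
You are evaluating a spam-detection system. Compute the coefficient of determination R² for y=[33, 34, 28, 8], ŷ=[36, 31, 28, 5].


ȳ = 25.75
SS_res = Σ(y-ŷ)² = 27
SS_tot = Σ(y-ȳ)² = 440.75
R² = 1 - SS_res/SS_tot = 1 - 0.0613 = 0.9387

0.9387


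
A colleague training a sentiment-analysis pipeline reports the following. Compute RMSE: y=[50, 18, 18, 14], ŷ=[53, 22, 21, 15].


MSE = 35/4 = 8.75
RMSE = √(35/4) = 2.958

2.958


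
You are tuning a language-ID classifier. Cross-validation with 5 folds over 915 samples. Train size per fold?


Fold size = 915/5 = 183
Training per fold = 915 - 183 = 732

732


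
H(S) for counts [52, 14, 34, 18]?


Probabilities: [52/118, 14/118, 34/118, 18/118] ≈ [0.4407, 0.1186, 0.2881, 0.1525]
H = -((52/118)·log₂(52/118) + (14/118)·log₂(14/118) + (34/118)·log₂(34/118) + (18/118)·log₂(18/118))
  = 1.8169 bits

1.8169 bits


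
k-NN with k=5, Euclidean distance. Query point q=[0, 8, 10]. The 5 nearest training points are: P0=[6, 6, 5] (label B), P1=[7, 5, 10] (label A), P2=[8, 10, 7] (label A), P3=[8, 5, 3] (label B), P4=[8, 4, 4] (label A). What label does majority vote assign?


d(q,P0) = 8.0623  (label B)
d(q,P1) = 7.6158  (label A)
d(q,P2) = 8.775  (label A)
d(q,P3) = 11.0454  (label B)
d(q,P4) = 10.7703  (label A)
Votes: A=3, B=2
Majority → A

A


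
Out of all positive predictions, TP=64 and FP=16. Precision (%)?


Precision = TP/(TP+FP)
= 64/(64+16)
= 64/80 = 80.0%

80.0%


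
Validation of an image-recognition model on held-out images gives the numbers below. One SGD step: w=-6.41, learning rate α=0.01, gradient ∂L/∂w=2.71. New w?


w_new = w - α·∇
= -6.41 - 0.01·2.71
= -6.41 - 0.0271
= -6.4371

-6.4371


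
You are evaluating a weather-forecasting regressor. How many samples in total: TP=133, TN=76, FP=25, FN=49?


Total = TP + TN + FP + FN
= 133 + 76 + 25 + 49
= 283
(Predicted positive: 158, predicted negative: 125)

283


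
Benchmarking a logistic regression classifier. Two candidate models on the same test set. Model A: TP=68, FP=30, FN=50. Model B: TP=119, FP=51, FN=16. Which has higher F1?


Model A: P=68/98=0.6939, R=68/118=0.5763, F1=2PR/(P+R)=2TP/(2TP+FP+FN)=136/216=0.6296
Model B: P=119/170=0.7, R=119/135=0.8815, F1=2PR/(P+R)=2TP/(2TP+FP+FN)=238/305=0.7803
0.6296 < 0.7803 → Model B

Model B


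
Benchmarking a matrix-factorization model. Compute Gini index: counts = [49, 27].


Probabilities: [49/76, 27/76] ≈ [0.6447, 0.3553]
Σpᵢ² = (2401 + 729)/76² = 3130/5776
Gini = 1 - Σpᵢ² = 1 - 3130/5776 = 0.4581

0.4581


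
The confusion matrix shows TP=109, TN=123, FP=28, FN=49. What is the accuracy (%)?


Accuracy = (TP+TN)/(TP+TN+FP+FN)
= (109+123)/(309)
= 232/309 = 75.08%

75.08%


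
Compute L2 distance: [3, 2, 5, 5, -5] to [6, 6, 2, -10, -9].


d = √((3-6)² + (2-6)² + (5-2)² + (5+ 10)² + (-5+ 9)²)
  = √(9 + 16 + 9 + 225 + 16)
  = √275 = 16.5831

16.5831


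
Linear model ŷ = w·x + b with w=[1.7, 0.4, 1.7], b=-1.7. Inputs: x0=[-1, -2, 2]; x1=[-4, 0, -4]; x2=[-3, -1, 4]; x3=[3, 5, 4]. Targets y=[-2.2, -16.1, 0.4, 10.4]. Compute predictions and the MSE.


ŷ0 = (1.7)·(-1) + (0.4)·(-2) + (1.7)·(2) - 1.7 = -0.8
ŷ1 = (1.7)·(-4) + (0.4)·(0) + (1.7)·(-4) - 1.7 = -15.3
ŷ2 = (1.7)·(-3) + (0.4)·(-1) + (1.7)·(4) - 1.7 = -0.4
ŷ3 = (1.7)·(3) + (0.4)·(5) + (1.7)·(4) - 1.7 = 12.2
errors² = [1.96, 0.64, 0.64, 3.24]
MSE = 6.4800/4 = 1.62

1.62


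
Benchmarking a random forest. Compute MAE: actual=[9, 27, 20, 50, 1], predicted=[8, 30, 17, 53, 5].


Absolute errors: |9-8|=1, |27-30|=3, |20-17|=3, |50-53|=3, |1-5|=4
Sum = 14
MAE = 14/5 = 14/5

14/5


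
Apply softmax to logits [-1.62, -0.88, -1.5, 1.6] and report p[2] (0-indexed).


Exponentials: e^-1.62=0.1979, e^-0.88=0.4148, e^-1.5=0.2231, e^1.6=4.953
Sum = 5.7888
Softmax = [0.0342, 0.0717, 0.0385, 0.8556]
p[2] = 0.2231/5.7888 = 0.0385

0.0385


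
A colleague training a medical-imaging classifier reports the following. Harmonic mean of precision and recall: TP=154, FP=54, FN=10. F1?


Precision = 154/208 = 0.7404
Recall = 154/164 = 0.939
F1 = 2·P·R/(P+R) = 2·TP/(2·TP+FP+FN) = 308/(308+54+10) = 308/372 = 0.828

0.828


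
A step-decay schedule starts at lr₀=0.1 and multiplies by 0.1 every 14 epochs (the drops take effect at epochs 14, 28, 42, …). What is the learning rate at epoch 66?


n_drops = ⌊66/14⌋ = 4
lr = 0.1·0.1^4 = 0.1·0.0001 = 0.00001

0.00001


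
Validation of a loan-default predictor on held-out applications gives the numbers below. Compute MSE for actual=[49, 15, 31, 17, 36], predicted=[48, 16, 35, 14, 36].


Squared errors: (49-48)²=1, (15-16)²=1, (31-35)²=16, (17-14)²=9, (36-36)²=0
Sum = 27
MSE = 27/5 = 27/5

27/5


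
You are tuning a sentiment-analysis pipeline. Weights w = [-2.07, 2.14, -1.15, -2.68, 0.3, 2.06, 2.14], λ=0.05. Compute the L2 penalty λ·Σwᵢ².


‖w‖₂² = (-2.07)² + (2.14)² + (-1.15)² + (-2.68)² + (0.3)² + (2.06)² + (2.14)²
     = 4.2849 + 4.5796 + 1.3225 + 7.1824 + 0.09 + 4.2436 + 4.5796
     = 26.2826
λ·‖w‖₂² = 0.05·26.2826 = 1.31413

1.31413


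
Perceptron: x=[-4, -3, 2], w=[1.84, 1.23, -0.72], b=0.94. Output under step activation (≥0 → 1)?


z = (-4)·(1.84) + (-3)·(1.23) + (2)·(-0.72) + 0.94
  = -11.55
step(z) = 0 (z<0)

0


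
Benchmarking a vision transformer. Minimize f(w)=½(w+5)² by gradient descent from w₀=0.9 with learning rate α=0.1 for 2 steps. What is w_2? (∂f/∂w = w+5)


step 1: grad = 0.9+5 = 5.9; w = 0.9 - 0.1·(5.9) = 0.31
step 2: grad = 0.31+5 = 5.31; w = 0.31 - 0.1·(5.31) = -0.221

-0.221


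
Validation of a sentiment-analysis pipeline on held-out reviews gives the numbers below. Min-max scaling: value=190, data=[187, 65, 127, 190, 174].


min=65, max=190
(190-65)/(190-65) = 125/125 = 1.0

1.0


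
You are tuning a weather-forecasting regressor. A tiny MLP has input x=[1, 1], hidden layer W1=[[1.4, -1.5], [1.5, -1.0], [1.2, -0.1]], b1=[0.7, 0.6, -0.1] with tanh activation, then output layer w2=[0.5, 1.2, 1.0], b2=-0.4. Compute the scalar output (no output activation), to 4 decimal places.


z1[0] = (1.4)·(1) + (-1.5)·(1) + 0.7 = 0.6
z1[1] = (1.5)·(1) + (-1.0)·(1) + 0.6 = 1.1
z1[2] = (1.2)·(1) + (-0.1)·(1) - 0.1 = 1.0
h = tanh(z1) = [0.537, 0.8005, 0.7616]
output = (0.5)·(0.537) + (1.2)·(0.8005) + (1.0)·(0.7616) - 0.4 = 1.5907

1.5907


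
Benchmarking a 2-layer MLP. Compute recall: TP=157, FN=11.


Recall = TP/(TP+FN)
= 157/(157+11)
= 157/168 = 93.45%

93.45%


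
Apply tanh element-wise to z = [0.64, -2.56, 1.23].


tanh(0.64) = 0.5649
tanh(-2.56) = -0.9881
tanh(1.23) = 0.8426
result = [0.5649, -0.9881, 0.8426]

[0.5649, -0.9881, 0.8426]


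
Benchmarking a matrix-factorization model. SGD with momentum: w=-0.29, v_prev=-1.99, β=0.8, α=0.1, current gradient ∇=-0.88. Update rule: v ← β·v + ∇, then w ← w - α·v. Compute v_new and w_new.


v_new = 0.8·-1.99 - 0.88 = -1.592 - 0.88 = -2.472
w_new = -0.29 - 0.1·-2.472 = -0.29 + 0.2472 = -0.0428

v_new=-2.472, w_new=-0.0428


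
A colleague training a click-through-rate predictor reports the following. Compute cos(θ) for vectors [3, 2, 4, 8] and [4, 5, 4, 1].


A·B = 3·4 + 2·5 + 4·4 + 8·1 = 46
‖A‖ = √93 = 9.6437, ‖B‖ = √58 = 7.6158
cos = 46/(√93·√58) = 46/√5394 = 0.6263

0.6263


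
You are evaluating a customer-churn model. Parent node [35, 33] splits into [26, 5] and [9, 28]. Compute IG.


Parent = [35, 33], H_parent = 0.9994
H_left = 0.6374 (n=31), H_right = 0.8004 (n=37)
H_children = (31/68)·0.6374 + (37/68)·0.8004 = 0.7261
IG = 0.9994 - 0.7261 = 0.2733

0.2733


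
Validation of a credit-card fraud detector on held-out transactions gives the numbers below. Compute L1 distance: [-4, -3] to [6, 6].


d = |-4-6| + |-3-6|
  = 10 + 9
  = 19

19


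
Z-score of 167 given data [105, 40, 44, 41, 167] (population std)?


μ = 79.4, σ = 50.2179
z = (167 - 79.4)/50.2179 = 1.7444

1.7444


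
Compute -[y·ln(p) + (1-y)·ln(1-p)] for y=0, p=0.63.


BCE = -[y·ln(p) + (1-y)·ln(1-p)]
= -0 - 1·ln(1-0.63)
= -ln(0.37) = 0.9943

0.9943


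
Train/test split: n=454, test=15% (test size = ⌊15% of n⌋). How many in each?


Test = ⌊454·15/100⌋ = 68
Train = 454 - 68 = 386

Train: 386, Test: 68


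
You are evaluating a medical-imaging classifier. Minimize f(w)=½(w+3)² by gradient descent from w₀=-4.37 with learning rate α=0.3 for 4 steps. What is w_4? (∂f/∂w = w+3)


step 1: grad = -4.37+3 = -1.37; w = -4.37 - 0.3·(-1.37) = -3.959
step 2: grad = -3.959+3 = -0.959; w = -3.959 - 0.3·(-0.959) = -3.6713
step 3: grad = -3.6713+3 = -0.6713; w = -3.6713 - 0.3·(-0.6713) = -3.46991
step 4: grad = -3.46991+3 = -0.46991; w = -3.46991 - 0.3·(-0.46991) = -3.328937

-3.328937


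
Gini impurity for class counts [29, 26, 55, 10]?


Probabilities: [29/120, 26/120, 55/120, 10/120] ≈ [0.2417, 0.2167, 0.4583, 0.0833]
Σpᵢ² = (841 + 676 + 3025 + 100)/120² = 4642/14400
Gini = 1 - Σpᵢ² = 1 - 4642/14400 = 0.6776

0.6776


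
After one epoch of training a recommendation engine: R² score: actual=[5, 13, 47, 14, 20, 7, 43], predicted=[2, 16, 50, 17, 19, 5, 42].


ȳ = 21.2857
SS_res = Σ(y-ŷ)² = 42
SS_tot = Σ(y-ȳ)² = 1725.43
R² = 1 - SS_res/SS_tot = 1 - 0.0243 = 0.9757

0.9757


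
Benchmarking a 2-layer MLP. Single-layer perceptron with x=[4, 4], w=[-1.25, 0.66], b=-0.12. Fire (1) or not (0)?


z = (4)·(-1.25) + (4)·(0.66) - 0.12
  = -2.48
step(z) = 0 (z<0)

0


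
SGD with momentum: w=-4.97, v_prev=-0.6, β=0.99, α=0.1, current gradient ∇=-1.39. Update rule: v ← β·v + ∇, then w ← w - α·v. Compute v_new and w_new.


v_new = 0.99·-0.6 - 1.39 = -0.594 - 1.39 = -1.984
w_new = -4.97 - 0.1·-1.984 = -4.97 + 0.1984 = -4.7716

v_new=-1.984, w_new=-4.7716


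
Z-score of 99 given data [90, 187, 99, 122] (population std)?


μ = 124.5, σ = 37.9243
z = (99 - 124.5)/37.9243 = -0.6724

-0.6724


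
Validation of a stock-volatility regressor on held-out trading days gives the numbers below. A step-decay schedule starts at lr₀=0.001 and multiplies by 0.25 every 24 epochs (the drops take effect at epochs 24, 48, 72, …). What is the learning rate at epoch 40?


n_drops = ⌊40/24⌋ = 1
lr = 0.001·0.25^1 = 0.001·0.25 = 0.00025

0.00025


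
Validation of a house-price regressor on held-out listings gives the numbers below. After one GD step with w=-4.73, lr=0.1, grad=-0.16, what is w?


w_new = w - α·∇
= -4.73 - 0.1·-0.16
= -4.73 + 0.016
= -4.714

-4.714


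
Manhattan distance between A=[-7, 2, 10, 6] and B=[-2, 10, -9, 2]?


d = |-7+ 2| + |2-10| + |10+ 9| + |6-2|
  = 5 + 8 + 19 + 4
  = 36

36


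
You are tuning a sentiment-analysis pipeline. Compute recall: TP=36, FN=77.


Recall = TP/(TP+FN)
= 36/(36+77)
= 36/113 = 31.86%

31.86%


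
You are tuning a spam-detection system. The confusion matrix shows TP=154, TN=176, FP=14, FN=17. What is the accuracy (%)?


Accuracy = (TP+TN)/(TP+TN+FP+FN)
= (154+176)/(361)
= 330/361 = 91.41%

91.41%


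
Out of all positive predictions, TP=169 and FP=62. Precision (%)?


Precision = TP/(TP+FP)
= 169/(169+62)
= 169/231 = 73.16%

73.16%


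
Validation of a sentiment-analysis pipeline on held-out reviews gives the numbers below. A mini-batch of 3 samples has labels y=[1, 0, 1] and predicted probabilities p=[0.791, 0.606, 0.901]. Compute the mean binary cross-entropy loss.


L[0] = -ln(0.791) = 0.2345
L[1] = -ln(1-0.606) = -ln(0.394) = 0.9314
L[2] = -ln(0.901) = 0.1043
mean = (0.2345 + 0.9314 + 0.1043)/3 = 0.4234

0.4234


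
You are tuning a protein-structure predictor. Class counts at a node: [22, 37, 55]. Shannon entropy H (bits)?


Probabilities: [22/114, 37/114, 55/114] ≈ [0.193, 0.3246, 0.4825]
H = -((22/114)·log₂(22/114) + (37/114)·log₂(37/114) + (55/114)·log₂(55/114))
  = 1.4923 bits

1.4923 bits


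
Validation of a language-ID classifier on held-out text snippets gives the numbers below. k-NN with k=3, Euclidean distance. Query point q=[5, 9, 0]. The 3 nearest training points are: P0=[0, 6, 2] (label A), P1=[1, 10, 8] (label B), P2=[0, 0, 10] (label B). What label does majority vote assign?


d(q,P0) = 6.1644  (label A)
d(q,P1) = 9.0  (label B)
d(q,P2) = 14.3527  (label B)
Votes: A=1, B=2
Majority → B

B


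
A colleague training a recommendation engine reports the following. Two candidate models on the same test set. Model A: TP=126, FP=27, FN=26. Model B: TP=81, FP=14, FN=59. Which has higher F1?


Model A: P=126/153=0.8235, R=126/152=0.8289, F1=2PR/(P+R)=2TP/(2TP+FP+FN)=252/305=0.8262
Model B: P=81/95=0.8526, R=81/140=0.5786, F1=2PR/(P+R)=2TP/(2TP+FP+FN)=162/235=0.6894
0.8262 > 0.6894 → Model A

Model A


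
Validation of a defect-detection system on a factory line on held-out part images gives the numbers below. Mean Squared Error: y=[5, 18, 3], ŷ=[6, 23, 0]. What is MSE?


Squared errors: (5-6)²=1, (18-23)²=25, (3-0)²=9
Sum = 35
MSE = 35/3 = 35/3

35/3


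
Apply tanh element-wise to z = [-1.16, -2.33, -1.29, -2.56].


tanh(-1.16) = -0.821
tanh(-2.33) = -0.9812
tanh(-1.29) = -0.8591
tanh(-2.56) = -0.9881
result = [-0.821, -0.9812, -0.8591, -0.9881]

[-0.821, -0.9812, -0.8591, -0.9881]
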